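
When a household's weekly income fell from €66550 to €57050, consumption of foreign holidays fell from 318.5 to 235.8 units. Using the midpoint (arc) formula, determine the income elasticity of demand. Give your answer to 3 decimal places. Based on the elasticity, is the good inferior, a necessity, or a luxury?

ΔQ = 235.8 − 318.5 = -82.7; midpoint Q̄ = (318.5 + 235.8)/2 = 277.15.
ΔI = 57050 − 66550 = -9500; midpoint Ī = (66550 + 57050)/2 = 61800.
η = (ΔQ/Q̄) ÷ (ΔI/Ī) = (-82.7/277.15) ÷ (-9500/61800) = 1.941.
η > 1 ⇒ luxury.

1.941 (luxury)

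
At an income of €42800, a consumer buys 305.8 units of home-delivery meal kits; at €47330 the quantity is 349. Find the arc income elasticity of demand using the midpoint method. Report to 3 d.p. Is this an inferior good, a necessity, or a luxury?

1.313 (luxury)

ΔQ = 349 − 305.8 = 43.2; midpoint Q̄ = (305.8 + 349)/2 = 327.4.
ΔI = 47330 − 42800 = 4530; midpoint Ī = (42800 + 47330)/2 = 45065.
η = (ΔQ/Q̄) ÷ (ΔI/Ī) = (43.2/327.4) ÷ (4530/45065) = 1.313.
η > 1 ⇒ luxury.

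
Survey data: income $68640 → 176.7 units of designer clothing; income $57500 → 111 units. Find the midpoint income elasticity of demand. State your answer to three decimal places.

ΔQ = 111 − 176.7 = -65.7; midpoint Q̄ = (176.7 + 111)/2 = 143.85.
ΔI = 57500 − 68640 = -11140; midpoint Ī = (68640 + 57500)/2 = 63070.
η = (ΔQ/Q̄) ÷ (ΔI/Ī) = (-65.7/143.85) ÷ (-11140/63070) = 2.586.

2.586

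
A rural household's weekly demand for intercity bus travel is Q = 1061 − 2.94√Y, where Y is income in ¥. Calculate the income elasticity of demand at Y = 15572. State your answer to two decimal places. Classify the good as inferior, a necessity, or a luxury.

-0.26 (inferior good)

At Y = 15572: Q = 694.124.
dQ/dY = -2.94/(2√Y) = -0.01178 at this income.
η = (dQ/dY)·(Y/Q) = -0.01178 × (15572/694.124) = -0.26.
Since η < 0, the good is an inferior good.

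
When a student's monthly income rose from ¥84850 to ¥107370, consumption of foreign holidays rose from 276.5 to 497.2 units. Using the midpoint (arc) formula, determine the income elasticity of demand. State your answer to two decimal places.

ΔQ = 497.2 − 276.5 = 220.7; midpoint Q̄ = (276.5 + 497.2)/2 = 386.85.
ΔI = 107370 − 84850 = 22520; midpoint Ī = (84850 + 107370)/2 = 96110.
η = (ΔQ/Q̄) ÷ (ΔI/Ī) = (220.7/386.85) ÷ (22520/96110) = 2.43.

2.43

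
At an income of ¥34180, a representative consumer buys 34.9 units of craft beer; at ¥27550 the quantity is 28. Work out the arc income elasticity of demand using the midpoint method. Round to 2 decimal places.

ΔQ = 28 − 34.9 = -6.9; midpoint Q̄ = (34.9 + 28)/2 = 31.45.
ΔI = 27550 − 34180 = -6630; midpoint Ī = (34180 + 27550)/2 = 30865.
η = (ΔQ/Q̄) ÷ (ΔI/Ī) = (-6.9/31.45) ÷ (-6630/30865) = 1.02.

1.02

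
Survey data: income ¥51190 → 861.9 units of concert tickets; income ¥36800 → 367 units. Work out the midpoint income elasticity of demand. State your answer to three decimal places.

2.462

ΔQ = 367 − 861.9 = -494.9; midpoint Q̄ = (861.9 + 367)/2 = 614.45.
ΔI = 36800 − 51190 = -14390; midpoint Ī = (51190 + 36800)/2 = 43995.
η = (ΔQ/Q̄) ÷ (ΔI/Ī) = (-494.9/614.45) ÷ (-14390/43995) = 2.462.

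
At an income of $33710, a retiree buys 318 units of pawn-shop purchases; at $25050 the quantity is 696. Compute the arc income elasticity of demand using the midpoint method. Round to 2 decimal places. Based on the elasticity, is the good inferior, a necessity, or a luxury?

-2.53 (inferior good)

ΔQ = 696 − 318 = 378; midpoint Q̄ = (318 + 696)/2 = 507.
ΔI = 25050 − 33710 = -8660; midpoint Ī = (33710 + 25050)/2 = 29380.
η = (ΔQ/Q̄) ÷ (ΔI/Ī) = (378/507) ÷ (-8660/29380) = -2.53.
η < 0 ⇒ inferior good.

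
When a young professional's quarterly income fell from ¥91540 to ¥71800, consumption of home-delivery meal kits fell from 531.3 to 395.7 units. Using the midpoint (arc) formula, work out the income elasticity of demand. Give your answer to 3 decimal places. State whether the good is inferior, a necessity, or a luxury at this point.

ΔQ = 395.7 − 531.3 = -135.6; midpoint Q̄ = (531.3 + 395.7)/2 = 463.5.
ΔI = 71800 − 91540 = -19740; midpoint Ī = (91540 + 71800)/2 = 81670.
η = (ΔQ/Q̄) ÷ (ΔI/Ī) = (-135.6/463.5) ÷ (-19740/81670) = 1.210.
η > 1 ⇒ luxury.

1.210 (luxury)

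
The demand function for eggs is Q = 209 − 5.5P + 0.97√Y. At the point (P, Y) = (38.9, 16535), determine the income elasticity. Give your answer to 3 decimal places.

At P = 38.9, Y = 16535: Q = 119.781.
Holding P constant, ∂Q/∂Y = 0.97/(2√Y) = 0.00377172.
η_Y = (∂Q/∂Y)·(Y/Q) = 0.00377172 × (16535/119.781) = 0.521.

0.521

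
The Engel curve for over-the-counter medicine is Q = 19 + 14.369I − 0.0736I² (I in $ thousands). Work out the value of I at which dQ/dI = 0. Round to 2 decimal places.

dQ/dI = 14.369 − 0.1472I.
The good is inferior where dQ/dI < 0. Setting dQ/dI = 0 gives I = 14.369 / 0.1472 = 97.62.

97.62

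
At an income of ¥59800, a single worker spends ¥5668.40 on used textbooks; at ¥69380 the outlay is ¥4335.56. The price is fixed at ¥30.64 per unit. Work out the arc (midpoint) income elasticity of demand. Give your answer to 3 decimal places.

-1.797

With a constant price, Q₁ = 5668.40/30.64 = 185.000 and Q₂ = 4335.56/30.64 = 141.500 (equivalently, work directly with expenditure since P cancels).
Midpoint %ΔQ = (4335.56 − 5668.40)/5001.98 = -0.26646; midpoint %ΔI = (69380 − 59800)/64590 = 0.14832.
η = -0.26646 / 0.14832 = -1.797.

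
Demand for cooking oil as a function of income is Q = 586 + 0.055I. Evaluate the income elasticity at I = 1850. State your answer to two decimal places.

At I = 1850: Q = 687.750.
dQ/dI = 0.055.
η = (dQ/dI)·(I/Q) = 0.055 × (1850/687.750) = 0.15.

0.15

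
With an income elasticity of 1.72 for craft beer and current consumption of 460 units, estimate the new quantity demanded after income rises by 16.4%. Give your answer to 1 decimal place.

589.8

%ΔQ ≈ η × %ΔI = 1.72 × 16.4% = 28.208%.
New Q ≈ 460 × (1 + 0.28208) = 589.8.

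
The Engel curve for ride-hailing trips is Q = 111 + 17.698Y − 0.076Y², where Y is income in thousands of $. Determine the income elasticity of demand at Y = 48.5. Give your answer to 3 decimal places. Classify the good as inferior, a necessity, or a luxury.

At Y = 48.5: Q = 790.5820.
dQ/dY = 17.698 − 0.152Y = 10.32600.
η = (dQ/dY)·(Y/Q) = 10.32600 × (48.5/790.5820) = 0.633.
0 < η < 1 ⇒ necessity.

0.633 (necessity)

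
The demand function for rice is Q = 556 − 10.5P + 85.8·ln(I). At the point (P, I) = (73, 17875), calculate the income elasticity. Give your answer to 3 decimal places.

0.136

At P = 73, I = 17875: Q = 629.581.
Holding P constant, ∂Q/∂I = 85.8/I = 0.0048.
η_I = (∂Q/∂I)·(I/Q) = 0.0048 × (17875/629.581) = 0.136.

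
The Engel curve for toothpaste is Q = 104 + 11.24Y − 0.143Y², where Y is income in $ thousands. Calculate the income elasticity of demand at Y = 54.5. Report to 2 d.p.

-0.81

At Y = 54.5: Q = 291.8343.
dQ/dY = 11.24 − 0.286Y = -4.34700.
η = (dQ/dY)·(Y/Q) = -4.34700 × (54.5/291.8343) = -0.81.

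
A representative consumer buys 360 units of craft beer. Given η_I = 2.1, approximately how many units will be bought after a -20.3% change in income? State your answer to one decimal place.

%ΔQ ≈ η × %ΔI = 2.1 × (-20.3%) = -42.63%.
New Q ≈ 360 × (1 − 0.4263) = 206.5.

206.5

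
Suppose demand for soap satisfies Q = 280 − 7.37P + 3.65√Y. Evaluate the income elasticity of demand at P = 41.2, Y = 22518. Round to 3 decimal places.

At P = 41.2, Y = 22518: Q = 524.075.
Holding P constant, ∂Q/∂Y = 3.65/(2√Y) = 0.0121618.
η_Y = (∂Q/∂Y)·(Y/Q) = 0.0121618 × (22518/524.075) = 0.523.

0.523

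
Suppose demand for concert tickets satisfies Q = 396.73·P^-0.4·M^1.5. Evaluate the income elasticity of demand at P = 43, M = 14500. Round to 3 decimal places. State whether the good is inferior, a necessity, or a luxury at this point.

1.500 (luxury)

For a multiplicative demand Q = A·P^α·M^β, the income elasticity is β everywhere.
Here β = 1.5, so η = 1.500.
Since η > 1, this is a luxury.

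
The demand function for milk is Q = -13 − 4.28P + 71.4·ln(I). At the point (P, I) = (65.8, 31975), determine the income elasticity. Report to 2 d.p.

0.16

At P = 65.8, I = 31975: Q = 445.987.
Holding P constant, ∂Q/∂I = 71.4/I = 0.00223299.
η_I = (∂Q/∂I)·(I/Q) = 0.00223299 × (31975/445.987) = 0.16.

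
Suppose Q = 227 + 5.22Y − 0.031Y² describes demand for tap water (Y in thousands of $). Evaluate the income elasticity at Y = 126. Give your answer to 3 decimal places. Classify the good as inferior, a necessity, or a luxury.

-0.832 (inferior good)

At Y = 126: Q = 392.5640.
dQ/dY = 5.22 − 0.062Y = -2.59200.
η = (dQ/dY)·(Y/Q) = -2.59200 × (126/392.5640) = -0.832.
η < 0 ⇒ inferior good.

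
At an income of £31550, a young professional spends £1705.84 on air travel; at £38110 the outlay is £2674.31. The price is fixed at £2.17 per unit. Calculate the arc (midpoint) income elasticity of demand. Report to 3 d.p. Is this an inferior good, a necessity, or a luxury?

With a constant price, Q₁ = 1705.84/2.17 = 786.101 and Q₂ = 2674.31/2.17 = 1232.401 (equivalently, work directly with expenditure since P cancels).
Midpoint %ΔQ = (2674.31 − 1705.84)/2190.07 = 0.44221; midpoint %ΔI = (38110 − 31550)/34830 = 0.18834.
η = 0.44221 / 0.18834 = 2.348.
η > 1 ⇒ luxury.

2.348 (luxury)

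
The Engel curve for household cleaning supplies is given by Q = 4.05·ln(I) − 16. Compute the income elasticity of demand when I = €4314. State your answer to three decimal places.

0.226

At I = 4314: Q = 17.897.
dQ/dI = 4.05/I = 0.000938804 at this income.
η = (dQ/dI)·(I/Q) = 0.000938804 × (4314/17.897) = 0.226.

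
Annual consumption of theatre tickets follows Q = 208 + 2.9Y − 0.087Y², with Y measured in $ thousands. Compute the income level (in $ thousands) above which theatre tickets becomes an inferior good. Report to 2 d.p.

16.67

dQ/dY = 2.9 − 0.174Y.
The good is inferior where dQ/dY < 0. Setting dQ/dY = 0 gives Y = 2.9 / 0.174 = 16.67.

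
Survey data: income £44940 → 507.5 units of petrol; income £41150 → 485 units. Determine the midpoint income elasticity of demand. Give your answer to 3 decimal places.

ΔQ = 485 − 507.5 = -22.5; midpoint Q̄ = (507.5 + 485)/2 = 496.25.
ΔI = 41150 − 44940 = -3790; midpoint Ī = (44940 + 41150)/2 = 43045.
η = (ΔQ/Q̄) ÷ (ΔI/Ī) = (-22.5/496.25) ÷ (-3790/43045) = 0.515.

0.515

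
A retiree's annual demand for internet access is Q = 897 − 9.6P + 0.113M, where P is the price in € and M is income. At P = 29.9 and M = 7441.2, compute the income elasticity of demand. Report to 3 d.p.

At P = 29.9, M = 7441.2: Q = 1450.816.
Holding P constant, ∂Q/∂M = 0.113.
η_M = (∂Q/∂M)·(M/Q) = 0.113 × (7441.2/1450.816) = 0.580.

0.580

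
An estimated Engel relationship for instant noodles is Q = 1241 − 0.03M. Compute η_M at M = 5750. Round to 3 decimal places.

-0.161

At M = 5750: Q = 1068.500.
dQ/dM = −0.03.
η = (dQ/dM)·(M/Q) = -0.03 × (5750/1068.500) = -0.161.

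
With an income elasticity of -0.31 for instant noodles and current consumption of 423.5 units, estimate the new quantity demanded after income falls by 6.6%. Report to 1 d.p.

%ΔQ ≈ η × %ΔI = -0.31 × (-6.6%) = 2.046%.
New Q ≈ 423.5 × (1 + 0.02046) = 432.2.

432.2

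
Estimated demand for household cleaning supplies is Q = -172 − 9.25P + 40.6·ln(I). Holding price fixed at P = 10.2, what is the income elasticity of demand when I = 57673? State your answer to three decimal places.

0.227

At P = 10.2, I = 57673: Q = 178.729.
Holding P constant, ∂Q/∂I = 40.6/I = 0.000703969.
η_I = (∂Q/∂I)·(I/Q) = 0.000703969 × (57673/178.729) = 0.227.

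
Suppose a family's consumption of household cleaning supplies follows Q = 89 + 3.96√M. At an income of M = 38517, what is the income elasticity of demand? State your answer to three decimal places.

0.449

At M = 38517: Q = 866.180.
dQ/dM = 3.96/(2√M) = 0.0100888 at this income.
η = (dQ/dM)·(M/Q) = 0.0100888 × (38517/866.180) = 0.449.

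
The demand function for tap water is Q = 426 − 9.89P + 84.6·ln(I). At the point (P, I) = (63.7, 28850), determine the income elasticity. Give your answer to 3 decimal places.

At P = 63.7, I = 28850: Q = 664.838.
Holding P constant, ∂Q/∂I = 84.6/I = 0.00293241.
η_I = (∂Q/∂I)·(I/Q) = 0.00293241 × (28850/664.838) = 0.127.

0.127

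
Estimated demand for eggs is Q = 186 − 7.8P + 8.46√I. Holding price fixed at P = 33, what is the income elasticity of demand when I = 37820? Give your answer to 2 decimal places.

0.52

At P = 33, I = 37820: Q = 1573.847.
Holding P constant, ∂Q/∂I = 8.46/(2√I) = 0.021751.
η_I = (∂Q/∂I)·(I/Q) = 0.021751 × (37820/1573.847) = 0.52.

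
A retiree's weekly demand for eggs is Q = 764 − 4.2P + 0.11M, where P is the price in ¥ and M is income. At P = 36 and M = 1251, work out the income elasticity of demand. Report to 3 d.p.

0.183

At P = 36, M = 1251: Q = 750.410.
Holding P constant, ∂Q/∂M = 0.11.
η_M = (∂Q/∂M)·(M/Q) = 0.11 × (1251/750.410) = 0.183.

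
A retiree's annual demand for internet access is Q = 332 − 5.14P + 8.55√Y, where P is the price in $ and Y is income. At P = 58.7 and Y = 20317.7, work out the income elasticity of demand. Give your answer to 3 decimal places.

At P = 58.7, Y = 20317.7: Q = 1249.000.
Holding P constant, ∂Q/∂Y = 8.55/(2√Y) = 0.0299915.
η_Y = (∂Q/∂Y)·(Y/Q) = 0.0299915 × (20317.7/1249.000) = 0.488.

0.488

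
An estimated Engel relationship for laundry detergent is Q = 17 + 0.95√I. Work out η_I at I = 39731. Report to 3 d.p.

0.459

At I = 39731: Q = 206.360.
dQ/dI = 0.95/(2√I) = 0.00238303 at this income.
η = (dQ/dI)·(I/Q) = 0.00238303 × (39731/206.360) = 0.459.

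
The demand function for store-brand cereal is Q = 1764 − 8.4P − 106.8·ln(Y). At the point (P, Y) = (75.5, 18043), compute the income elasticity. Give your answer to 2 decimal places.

At P = 75.5, Y = 18043: Q = 83.105.
Holding P constant, ∂Q/∂Y = -106.8/Y = -0.00591919.
η_Y = (∂Q/∂Y)·(Y/Q) = -0.00591919 × (18043/83.105) = -1.29.

-1.29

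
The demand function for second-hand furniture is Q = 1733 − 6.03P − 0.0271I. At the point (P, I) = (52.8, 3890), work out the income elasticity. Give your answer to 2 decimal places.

-0.08

At P = 52.8, I = 3890: Q = 1309.197.
Holding P constant, ∂Q/∂I = −0.0271.
η_I = (∂Q/∂I)·(I/Q) = -0.0271 × (3890/1309.197) = -0.08.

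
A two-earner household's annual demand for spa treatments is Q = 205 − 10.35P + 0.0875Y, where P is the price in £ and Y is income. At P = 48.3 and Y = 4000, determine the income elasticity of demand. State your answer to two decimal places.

6.35

At P = 48.3, Y = 4000: Q = 55.095.
Holding P constant, ∂Q/∂Y = 0.0875.
η_Y = (∂Q/∂Y)·(Y/Q) = 0.0875 × (4000/55.095) = 6.35.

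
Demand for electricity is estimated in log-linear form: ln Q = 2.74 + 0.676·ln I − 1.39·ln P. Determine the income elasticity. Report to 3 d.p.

0.676

In a log-linear demand, the coefficient on ln I is the income elasticity.
So η = 0.676.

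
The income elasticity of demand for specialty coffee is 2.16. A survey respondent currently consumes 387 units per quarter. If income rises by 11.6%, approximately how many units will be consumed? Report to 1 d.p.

484.0

%ΔQ ≈ η × %ΔI = 2.16 × 11.6% = 25.056%.
New Q ≈ 387 × (1 + 0.25056) = 484.0.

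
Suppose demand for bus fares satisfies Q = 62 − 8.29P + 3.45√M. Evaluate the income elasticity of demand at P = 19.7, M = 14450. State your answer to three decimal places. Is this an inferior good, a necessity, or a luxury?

At P = 19.7, M = 14450: Q = 313.405.
Holding P constant, ∂Q/∂M = 3.45/(2√M) = 0.0143501.
η_M = (∂Q/∂M)·(M/Q) = 0.0143501 × (14450/313.405) = 0.662.
Since 0 < η < 1, this is a necessity.

0.662 (necessity)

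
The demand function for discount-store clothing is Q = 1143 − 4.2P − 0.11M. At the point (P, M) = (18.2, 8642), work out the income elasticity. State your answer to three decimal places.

-8.199

At P = 18.2, M = 8642: Q = 115.940.
Holding P constant, ∂Q/∂M = −0.11.
η_M = (∂Q/∂M)·(M/Q) = -0.11 × (8642/115.940) = -8.199.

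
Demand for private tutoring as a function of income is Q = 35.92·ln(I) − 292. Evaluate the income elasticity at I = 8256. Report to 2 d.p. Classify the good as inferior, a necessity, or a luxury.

1.12 (luxury)

At I = 8256: Q = 31.952.
dQ/dI = 35.92/I = 0.00435078 at this income.
η = (dQ/dI)·(I/Q) = 0.00435078 × (8256/31.952) = 1.12.
Since η > 1, the good is a luxury.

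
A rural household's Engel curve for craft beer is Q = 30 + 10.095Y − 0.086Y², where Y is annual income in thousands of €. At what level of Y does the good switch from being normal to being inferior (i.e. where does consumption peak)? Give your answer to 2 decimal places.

58.69

dQ/dY = 10.095 − 0.172Y.
The good is inferior where dQ/dY < 0. Setting dQ/dY = 0 gives Y = 10.095 / 0.172 = 58.69.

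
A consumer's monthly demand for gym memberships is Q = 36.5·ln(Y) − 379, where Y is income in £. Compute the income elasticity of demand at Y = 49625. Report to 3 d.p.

At Y = 49625: Q = 15.647.
dQ/dY = 36.5/Y = 0.000735516 at this income.
η = (dQ/dY)·(Y/Q) = 0.000735516 × (49625/15.647) = 2.333.

2.333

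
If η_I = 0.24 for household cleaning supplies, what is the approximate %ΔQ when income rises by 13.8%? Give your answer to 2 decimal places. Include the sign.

3.31%

%ΔQ ≈ η × %ΔI = 0.24 × 13.8% = 3.31%.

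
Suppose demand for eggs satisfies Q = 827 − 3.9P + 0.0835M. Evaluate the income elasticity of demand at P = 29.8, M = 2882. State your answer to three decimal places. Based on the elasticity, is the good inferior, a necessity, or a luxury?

At P = 29.8, M = 2882: Q = 951.427.
Holding P constant, ∂Q/∂M = 0.0835.
η_M = (∂Q/∂M)·(M/Q) = 0.0835 × (2882/951.427) = 0.253.
Since 0 < η < 1, this is a necessity.

0.253 (necessity)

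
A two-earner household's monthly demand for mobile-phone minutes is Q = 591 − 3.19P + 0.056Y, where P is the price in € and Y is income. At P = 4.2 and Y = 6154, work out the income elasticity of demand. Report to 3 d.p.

At P = 4.2, Y = 6154: Q = 922.226.
Holding P constant, ∂Q/∂Y = 0.056.
η_Y = (∂Q/∂Y)·(Y/Q) = 0.056 × (6154/922.226) = 0.374.

0.374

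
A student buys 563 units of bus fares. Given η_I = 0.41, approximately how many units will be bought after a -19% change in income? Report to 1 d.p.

519.1

%ΔQ ≈ η × %ΔI = 0.41 × (-19%) = -7.79%.
New Q ≈ 563 × (1 − 0.0779) = 519.1.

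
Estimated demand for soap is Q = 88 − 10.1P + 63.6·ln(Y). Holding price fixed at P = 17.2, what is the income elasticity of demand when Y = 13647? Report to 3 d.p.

0.122

At P = 17.2, Y = 13647: Q = 519.833.
Holding P constant, ∂Q/∂Y = 63.6/Y = 0.00466036.
η_Y = (∂Q/∂Y)·(Y/Q) = 0.00466036 × (13647/519.833) = 0.122.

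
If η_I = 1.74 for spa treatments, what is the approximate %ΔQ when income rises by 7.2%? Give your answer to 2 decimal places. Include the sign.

12.53%

%ΔQ ≈ η × %ΔI = 1.74 × 7.2% = 12.53%.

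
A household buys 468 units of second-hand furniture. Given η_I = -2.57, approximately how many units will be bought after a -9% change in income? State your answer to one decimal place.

576.2

%ΔQ ≈ η × %ΔI = -2.57 × (-9%) = 23.13%.
New Q ≈ 468 × (1 + 0.2313) = 576.2.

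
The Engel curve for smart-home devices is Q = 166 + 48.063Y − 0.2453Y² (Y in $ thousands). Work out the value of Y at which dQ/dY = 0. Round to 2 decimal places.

97.97

dQ/dY = 48.063 − 0.4906Y.
The good is inferior where dQ/dY < 0. Setting dQ/dY = 0 gives Y = 48.063 / 0.4906 = 97.97.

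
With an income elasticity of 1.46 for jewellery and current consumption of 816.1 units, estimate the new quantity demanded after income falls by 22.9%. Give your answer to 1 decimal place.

543.2

%ΔQ ≈ η × %ΔI = 1.46 × (-22.9%) = -33.434%.
New Q ≈ 816.1 × (1 − 0.33434) = 543.2.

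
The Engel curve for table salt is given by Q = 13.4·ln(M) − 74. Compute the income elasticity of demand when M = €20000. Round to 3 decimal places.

0.228

At M = 20000: Q = 58.707.
dQ/dM = 13.4/M = 0.00067 at this income.
η = (dQ/dM)·(M/Q) = 0.00067 × (20000/58.707) = 0.228.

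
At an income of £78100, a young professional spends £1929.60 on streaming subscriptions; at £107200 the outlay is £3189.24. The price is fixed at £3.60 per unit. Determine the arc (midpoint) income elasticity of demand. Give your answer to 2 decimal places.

1.57

With a constant price, Q₁ = 1929.60/3.60 = 536.000 and Q₂ = 3189.24/3.60 = 885.900 (equivalently, work directly with expenditure since P cancels).
Midpoint %ΔQ = (3189.24 − 1929.60)/2559.42 = 0.49216; midpoint %ΔI = (107200 − 78100)/92650 = 0.31409.
η = 0.49216 / 0.31409 = 1.57.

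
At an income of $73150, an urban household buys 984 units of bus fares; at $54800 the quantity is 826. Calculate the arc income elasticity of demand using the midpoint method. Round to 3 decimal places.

0.609

ΔQ = 826 − 984 = -158; midpoint Q̄ = (984 + 826)/2 = 905.
ΔI = 54800 − 73150 = -18350; midpoint Ī = (73150 + 54800)/2 = 63975.
η = (ΔQ/Q̄) ÷ (ΔI/Ī) = (-158/905) ÷ (-18350/63975) = 0.609.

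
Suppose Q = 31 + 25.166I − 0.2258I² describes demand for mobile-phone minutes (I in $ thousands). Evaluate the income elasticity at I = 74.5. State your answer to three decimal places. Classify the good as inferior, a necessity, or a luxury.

At I = 74.5: Q = 652.6206.
dQ/dI = 25.166 − 0.4516I = -8.47820.
η = (dQ/dI)·(I/Q) = -8.47820 × (74.5/652.6206) = -0.968.
η < 0 ⇒ inferior good.

-0.968 (inferior good)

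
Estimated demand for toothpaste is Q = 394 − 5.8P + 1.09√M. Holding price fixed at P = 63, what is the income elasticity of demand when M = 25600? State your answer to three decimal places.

At P = 63, M = 25600: Q = 203.000.
Holding P constant, ∂Q/∂M = 1.09/(2√M) = 0.00340625.
η_M = (∂Q/∂M)·(M/Q) = 0.00340625 × (25600/203.000) = 0.430.

0.430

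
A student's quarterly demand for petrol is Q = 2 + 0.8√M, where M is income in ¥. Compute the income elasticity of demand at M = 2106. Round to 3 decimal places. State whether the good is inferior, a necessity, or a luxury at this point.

At M = 2106: Q = 38.713.
dQ/dM = 0.8/(2√M) = 0.00871627 at this income.
η = (dQ/dM)·(M/Q) = 0.00871627 × (2106/38.713) = 0.474.
Since 0 < η < 1, the good is a necessity.

0.474 (necessity)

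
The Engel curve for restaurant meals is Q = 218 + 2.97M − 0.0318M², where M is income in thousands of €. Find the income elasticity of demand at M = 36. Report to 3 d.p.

0.086

At M = 36: Q = 283.7072.
dQ/dM = 2.97 − 0.0636M = 0.68040.
η = (dQ/dM)·(M/Q) = 0.68040 × (36/283.7072) = 0.086.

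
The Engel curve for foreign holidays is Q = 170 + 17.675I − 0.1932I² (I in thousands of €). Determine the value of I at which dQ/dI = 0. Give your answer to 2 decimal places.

45.74

dQ/dI = 17.675 − 0.3864I.
The good is inferior where dQ/dI < 0. Setting dQ/dI = 0 gives I = 17.675 / 0.3864 = 45.74.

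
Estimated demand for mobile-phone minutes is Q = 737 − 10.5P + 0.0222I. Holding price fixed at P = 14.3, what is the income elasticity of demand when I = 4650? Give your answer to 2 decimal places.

At P = 14.3, I = 4650: Q = 690.080.
Holding P constant, ∂Q/∂I = 0.0222.
η_I = (∂Q/∂I)·(I/Q) = 0.0222 × (4650/690.080) = 0.15.

0.15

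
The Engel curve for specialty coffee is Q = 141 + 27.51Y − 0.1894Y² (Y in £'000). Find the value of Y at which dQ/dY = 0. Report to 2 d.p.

72.62

dQ/dY = 27.51 − 0.3788Y.
The good is inferior where dQ/dY < 0. Setting dQ/dY = 0 gives Y = 27.51 / 0.3788 = 72.62.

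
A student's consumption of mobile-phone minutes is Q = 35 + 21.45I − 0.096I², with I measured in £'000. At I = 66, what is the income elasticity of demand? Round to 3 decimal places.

0.561

At I = 66: Q = 1032.5240.
dQ/dI = 21.45 − 0.192I = 8.77800.
η = (dQ/dI)·(I/Q) = 8.77800 × (66/1032.5240) = 0.561.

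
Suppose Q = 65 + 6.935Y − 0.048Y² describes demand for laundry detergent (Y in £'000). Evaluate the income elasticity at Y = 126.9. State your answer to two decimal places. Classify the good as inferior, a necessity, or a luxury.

At Y = 126.9: Q = 172.0782.
dQ/dY = 6.935 − 0.096Y = -5.24740.
η = (dQ/dY)·(Y/Q) = -5.24740 × (126.9/172.0782) = -3.87.
η < 0 ⇒ inferior good.

-3.87 (inferior good)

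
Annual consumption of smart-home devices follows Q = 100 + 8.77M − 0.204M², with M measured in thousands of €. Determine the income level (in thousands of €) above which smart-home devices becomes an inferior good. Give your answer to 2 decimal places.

21.50

dQ/dM = 8.77 − 0.408M.
The good is inferior where dQ/dM < 0. Setting dQ/dM = 0 gives M = 8.77 / 0.408 = 21.50.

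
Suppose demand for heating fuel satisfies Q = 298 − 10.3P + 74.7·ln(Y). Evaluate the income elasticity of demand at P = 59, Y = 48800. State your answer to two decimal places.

At P = 59, Y = 48800: Q = 496.723.
Holding P constant, ∂Q/∂Y = 74.7/Y = 0.00153074.
η_Y = (∂Q/∂Y)·(Y/Q) = 0.00153074 × (48800/496.723) = 0.15.

0.15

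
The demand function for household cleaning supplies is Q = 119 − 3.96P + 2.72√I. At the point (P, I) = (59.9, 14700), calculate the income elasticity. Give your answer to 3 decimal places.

At P = 59.9, I = 14700: Q = 211.578.
Holding P constant, ∂Q/∂I = 2.72/(2√I) = 0.0112171.
η_I = (∂Q/∂I)·(I/Q) = 0.0112171 × (14700/211.578) = 0.779.

0.779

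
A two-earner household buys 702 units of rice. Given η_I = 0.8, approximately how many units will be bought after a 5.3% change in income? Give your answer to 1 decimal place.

%ΔQ ≈ η × %ΔI = 0.8 × 5.3% = 4.24%.
New Q ≈ 702 × (1 + 0.0424) = 731.8.

731.8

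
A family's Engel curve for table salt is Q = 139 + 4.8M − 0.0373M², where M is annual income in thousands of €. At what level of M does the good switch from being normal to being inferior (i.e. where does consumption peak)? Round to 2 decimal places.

64.34

dQ/dM = 4.8 − 0.0746M.
The good is inferior where dQ/dM < 0. Setting dQ/dM = 0 gives M = 4.8 / 0.0746 = 64.34.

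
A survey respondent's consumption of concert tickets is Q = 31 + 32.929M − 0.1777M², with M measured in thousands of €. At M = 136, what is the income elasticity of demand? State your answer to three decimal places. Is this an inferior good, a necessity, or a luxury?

-1.714 (inferior good)

At M = 136: Q = 1222.6048.
dQ/dM = 32.929 − 0.3554M = -15.40540.
η = (dQ/dM)·(M/Q) = -15.40540 × (136/1222.6048) = -1.714.
η < 0 ⇒ inferior good.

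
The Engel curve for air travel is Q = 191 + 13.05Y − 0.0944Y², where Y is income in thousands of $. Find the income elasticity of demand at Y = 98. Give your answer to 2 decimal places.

At Y = 98: Q = 563.2824.
dQ/dY = 13.05 − 0.1888Y = -5.45240.
η = (dQ/dY)·(Y/Q) = -5.45240 × (98/563.2824) = -0.95.

-0.95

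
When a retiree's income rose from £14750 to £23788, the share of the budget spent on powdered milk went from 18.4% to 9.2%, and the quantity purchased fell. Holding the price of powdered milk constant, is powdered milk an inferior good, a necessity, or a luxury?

Quantity demanded falls as income rises, so η < 0.

inferior good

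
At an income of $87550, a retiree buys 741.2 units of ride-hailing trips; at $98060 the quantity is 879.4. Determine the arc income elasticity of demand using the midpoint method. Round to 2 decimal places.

1.51

ΔQ = 879.4 − 741.2 = 138.2; midpoint Q̄ = (741.2 + 879.4)/2 = 810.3.
ΔI = 98060 − 87550 = 10510; midpoint Ī = (87550 + 98060)/2 = 92805.
η = (ΔQ/Q̄) ÷ (ΔI/Ī) = (138.2/810.3) ÷ (10510/92805) = 1.51.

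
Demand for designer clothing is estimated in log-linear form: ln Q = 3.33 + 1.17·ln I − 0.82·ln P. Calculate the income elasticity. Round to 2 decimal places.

In a log-linear demand, the coefficient on ln I is the income elasticity.
So η = 1.17.

1.17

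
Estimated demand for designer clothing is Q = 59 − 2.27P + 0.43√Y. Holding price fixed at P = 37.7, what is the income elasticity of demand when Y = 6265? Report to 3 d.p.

2.282

At P = 37.7, Y = 6265: Q = 7.456.
Holding P constant, ∂Q/∂Y = 0.43/(2√Y) = 0.0027163.
η_Y = (∂Q/∂Y)·(Y/Q) = 0.0027163 × (6265/7.456) = 2.282.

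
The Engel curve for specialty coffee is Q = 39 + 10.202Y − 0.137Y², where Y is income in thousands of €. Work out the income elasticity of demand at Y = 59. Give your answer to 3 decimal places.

-2.145

At Y = 59: Q = 164.0210.
dQ/dY = 10.202 − 0.274Y = -5.96400.
η = (dQ/dY)·(Y/Q) = -5.96400 × (59/164.0210) = -2.145.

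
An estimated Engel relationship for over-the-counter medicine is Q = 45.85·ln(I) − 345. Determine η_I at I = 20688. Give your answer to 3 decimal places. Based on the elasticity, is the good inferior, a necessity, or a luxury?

At I = 20688: Q = 110.626.
dQ/dI = 45.85/I = 0.00221626 at this income.
η = (dQ/dI)·(I/Q) = 0.00221626 × (20688/110.626) = 0.414.
Since 0 < η < 1, the good is a necessity.

0.414 (necessity)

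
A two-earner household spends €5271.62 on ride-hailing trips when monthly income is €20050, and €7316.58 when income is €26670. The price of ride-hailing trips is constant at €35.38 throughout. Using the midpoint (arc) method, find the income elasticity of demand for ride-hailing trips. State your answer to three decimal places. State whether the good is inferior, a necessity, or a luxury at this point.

With a constant price, Q₁ = 5271.62/35.38 = 149.000 and Q₂ = 7316.58/35.38 = 206.800 (equivalently, work directly with expenditure since P cancels).
Midpoint %ΔQ = (7316.58 − 5271.62)/6294.10 = 0.32490; midpoint %ΔI = (26670 − 20050)/23360 = 0.28339.
η = 0.32490 / 0.28339 = 1.146.
η > 1 ⇒ luxury.

1.146 (luxury)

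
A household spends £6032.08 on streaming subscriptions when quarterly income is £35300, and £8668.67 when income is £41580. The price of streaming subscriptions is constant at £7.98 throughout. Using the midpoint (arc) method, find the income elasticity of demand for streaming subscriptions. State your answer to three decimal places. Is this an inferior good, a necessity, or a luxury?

2.196 (luxury)

With a constant price, Q₁ = 6032.08/7.98 = 755.900 and Q₂ = 8668.67/7.98 = 1086.299 (equivalently, work directly with expenditure since P cancels).
Midpoint %ΔQ = (8668.67 − 6032.08)/7350.38 = 0.35870; midpoint %ΔI = (41580 − 35300)/38440 = 0.16337.
η = 0.35870 / 0.16337 = 2.196.
η > 1 ⇒ luxury.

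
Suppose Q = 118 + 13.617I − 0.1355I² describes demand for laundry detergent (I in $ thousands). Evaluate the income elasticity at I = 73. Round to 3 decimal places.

At I = 73: Q = 389.9615.
dQ/dI = 13.617 − 0.271I = -6.16600.
η = (dQ/dI)·(I/Q) = -6.16600 × (73/389.9615) = -1.154.

-1.154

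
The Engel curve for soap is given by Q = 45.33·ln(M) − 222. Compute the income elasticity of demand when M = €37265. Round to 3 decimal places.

0.178

At M = 37265: Q = 255.135.
dQ/dM = 45.33/M = 0.00121642 at this income.
η = (dQ/dM)·(M/Q) = 0.00121642 × (37265/255.135) = 0.178.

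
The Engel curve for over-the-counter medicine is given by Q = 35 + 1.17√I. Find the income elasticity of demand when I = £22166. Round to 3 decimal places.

At I = 22166: Q = 209.193.
dQ/dI = 1.17/(2√I) = 0.00392927 at this income.
η = (dQ/dI)·(I/Q) = 0.00392927 × (22166/209.193) = 0.416.

0.416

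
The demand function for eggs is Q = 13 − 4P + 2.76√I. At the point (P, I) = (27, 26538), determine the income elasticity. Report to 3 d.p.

0.634

At P = 27, I = 26538: Q = 354.617.
Holding P constant, ∂Q/∂I = 2.76/(2√I) = 0.0084712.
η_I = (∂Q/∂I)·(I/Q) = 0.0084712 × (26538/354.617) = 0.634.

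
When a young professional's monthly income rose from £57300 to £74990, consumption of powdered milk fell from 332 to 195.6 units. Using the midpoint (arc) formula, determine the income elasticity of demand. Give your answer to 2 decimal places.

-1.93

ΔQ = 195.6 − 332 = -136.4; midpoint Q̄ = (332 + 195.6)/2 = 263.8.
ΔI = 74990 − 57300 = 17690; midpoint Ī = (57300 + 74990)/2 = 66145.
η = (ΔQ/Q̄) ÷ (ΔI/Ī) = (-136.4/263.8) ÷ (17690/66145) = -1.93.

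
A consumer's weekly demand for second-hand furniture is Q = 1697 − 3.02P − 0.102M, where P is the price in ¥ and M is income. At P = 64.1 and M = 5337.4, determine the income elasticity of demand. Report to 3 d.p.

At P = 64.1, M = 5337.4: Q = 959.003.
Holding P constant, ∂Q/∂M = −0.102.
η_M = (∂Q/∂M)·(M/Q) = -0.102 × (5337.4/959.003) = -0.568.

-0.568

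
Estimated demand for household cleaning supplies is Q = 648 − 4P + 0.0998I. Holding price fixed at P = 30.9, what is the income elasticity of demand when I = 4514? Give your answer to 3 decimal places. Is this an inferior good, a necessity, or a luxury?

0.462 (necessity)

At P = 30.9, I = 4514: Q = 974.897.
Holding P constant, ∂Q/∂I = 0.0998.
η_I = (∂Q/∂I)·(I/Q) = 0.0998 × (4514/974.897) = 0.462.
Since 0 < η < 1, this is a necessity.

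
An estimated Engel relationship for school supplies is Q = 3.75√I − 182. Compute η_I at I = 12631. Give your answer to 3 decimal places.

0.880

At I = 12631: Q = 239.454.
dQ/dI = 3.75/(2√I) = 0.0166833 at this income.
η = (dQ/dI)·(I/Q) = 0.0166833 × (12631/239.454) = 0.880.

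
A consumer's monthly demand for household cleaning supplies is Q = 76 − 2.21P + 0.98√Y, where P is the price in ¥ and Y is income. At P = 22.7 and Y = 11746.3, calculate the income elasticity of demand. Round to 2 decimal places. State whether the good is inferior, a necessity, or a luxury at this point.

0.40 (necessity)

At P = 22.7, Y = 11746.3: Q = 132.046.
Holding P constant, ∂Q/∂Y = 0.98/(2√Y) = 0.00452111.
η_Y = (∂Q/∂Y)·(Y/Q) = 0.00452111 × (11746.3/132.046) = 0.40.
Since 0 < η < 1, this is a necessity.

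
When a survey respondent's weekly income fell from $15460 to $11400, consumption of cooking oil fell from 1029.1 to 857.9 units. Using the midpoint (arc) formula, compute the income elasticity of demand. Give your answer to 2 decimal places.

0.60

ΔQ = 857.9 − 1029.1 = -171.2; midpoint Q̄ = (1029.1 + 857.9)/2 = 943.5.
ΔI = 11400 − 15460 = -4060; midpoint Ī = (15460 + 11400)/2 = 13430.
η = (ΔQ/Q̄) ÷ (ΔI/Ī) = (-171.2/943.5) ÷ (-4060/13430) = 0.60.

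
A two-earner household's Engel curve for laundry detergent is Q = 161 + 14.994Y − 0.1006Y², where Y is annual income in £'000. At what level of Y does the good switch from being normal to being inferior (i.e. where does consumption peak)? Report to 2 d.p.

74.52

dQ/dY = 14.994 − 0.2012Y.
The good is inferior where dQ/dY < 0. Setting dQ/dY = 0 gives Y = 14.994 / 0.2012 = 74.52.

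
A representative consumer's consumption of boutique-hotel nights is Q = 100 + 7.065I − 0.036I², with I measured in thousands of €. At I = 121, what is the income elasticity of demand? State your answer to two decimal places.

At I = 121: Q = 427.7890.
dQ/dI = 7.065 − 0.072I = -1.64700.
η = (dQ/dI)·(I/Q) = -1.64700 × (121/427.7890) = -0.47.

-0.47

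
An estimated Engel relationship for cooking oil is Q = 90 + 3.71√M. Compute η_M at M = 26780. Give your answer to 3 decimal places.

0.435

At M = 26780: Q = 697.127.
dQ/dM = 3.71/(2√M) = 0.0113354 at this income.
η = (dQ/dM)·(M/Q) = 0.0113354 × (26780/697.127) = 0.435.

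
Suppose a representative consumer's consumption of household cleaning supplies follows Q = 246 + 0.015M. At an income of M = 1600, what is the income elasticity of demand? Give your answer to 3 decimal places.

At M = 1600: Q = 270.000.
dQ/dM = 0.015.
η = (dQ/dM)·(M/Q) = 0.015 × (1600/270.000) = 0.089.

0.089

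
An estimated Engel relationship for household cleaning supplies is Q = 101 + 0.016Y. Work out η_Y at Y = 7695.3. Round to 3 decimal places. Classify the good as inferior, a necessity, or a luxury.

At Y = 7695.3: Q = 224.125.
dQ/dY = 0.016.
η = (dQ/dY)·(Y/Q) = 0.016 × (7695.3/224.125) = 0.549.
Since 0 < η < 1, the good is a necessity.

0.549 (necessity)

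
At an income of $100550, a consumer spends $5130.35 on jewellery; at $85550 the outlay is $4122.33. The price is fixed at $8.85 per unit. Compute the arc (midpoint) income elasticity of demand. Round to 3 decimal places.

1.352

With a constant price, Q₁ = 5130.35/8.85 = 579.701 and Q₂ = 4122.33/8.85 = 465.800 (equivalently, work directly with expenditure since P cancels).
Midpoint %ΔQ = (4122.33 − 5130.35)/4626.34 = -0.21789; midpoint %ΔI = (85550 − 100550)/93050 = -0.16120.
η = -0.21789 / -0.16120 = 1.352.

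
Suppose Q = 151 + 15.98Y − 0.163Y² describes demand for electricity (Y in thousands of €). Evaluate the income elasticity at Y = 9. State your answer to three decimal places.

0.417

At Y = 9: Q = 281.6170.
dQ/dY = 15.98 − 0.326Y = 13.04600.
η = (dQ/dY)·(Y/Q) = 13.04600 × (9/281.6170) = 0.417.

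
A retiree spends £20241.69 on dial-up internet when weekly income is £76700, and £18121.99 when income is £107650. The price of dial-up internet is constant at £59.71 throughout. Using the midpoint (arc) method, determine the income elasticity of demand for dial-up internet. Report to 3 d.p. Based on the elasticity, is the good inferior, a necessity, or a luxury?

With a constant price, Q₁ = 20241.69/59.71 = 339.000 and Q₂ = 18121.99/59.71 = 303.500 (equivalently, work directly with expenditure since P cancels).
Midpoint %ΔQ = (18121.99 − 20241.69)/19181.84 = -0.11051; midpoint %ΔI = (107650 − 76700)/92175 = 0.33577.
η = -0.11051 / 0.33577 = -0.329.
η < 0 ⇒ inferior good.

-0.329 (inferior good)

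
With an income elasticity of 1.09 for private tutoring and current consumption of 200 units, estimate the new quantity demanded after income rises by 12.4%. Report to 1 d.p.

%ΔQ ≈ η × %ΔI = 1.09 × 12.4% = 13.516%.
New Q ≈ 200 × (1 + 0.13516) = 227.0.

227.0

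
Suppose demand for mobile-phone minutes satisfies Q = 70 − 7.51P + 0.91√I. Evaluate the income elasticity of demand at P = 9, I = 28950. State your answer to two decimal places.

0.49

At P = 9, I = 28950: Q = 157.244.
Holding P constant, ∂Q/∂I = 0.91/(2√I) = 0.00267416.
η_I = (∂Q/∂I)·(I/Q) = 0.00267416 × (28950/157.244) = 0.49.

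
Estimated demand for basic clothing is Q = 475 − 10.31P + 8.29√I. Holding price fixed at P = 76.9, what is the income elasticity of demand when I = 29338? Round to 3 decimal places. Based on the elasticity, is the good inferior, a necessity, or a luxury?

0.644 (necessity)

At P = 76.9, I = 29338: Q = 1102.100.
Holding P constant, ∂Q/∂I = 8.29/(2√I) = 0.0241997.
η_I = (∂Q/∂I)·(I/Q) = 0.0241997 × (29338/1102.100) = 0.644.
Since 0 < η < 1, this is a necessity.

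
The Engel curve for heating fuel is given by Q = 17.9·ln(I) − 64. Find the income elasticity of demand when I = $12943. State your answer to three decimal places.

0.170

At I = 12943: Q = 105.483.
dQ/dI = 17.9/I = 0.00138299 at this income.
η = (dQ/dI)·(I/Q) = 0.00138299 × (12943/105.483) = 0.170.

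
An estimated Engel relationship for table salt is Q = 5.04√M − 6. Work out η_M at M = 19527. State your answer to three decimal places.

At M = 19527: Q = 698.285.
dQ/dM = 5.04/(2√M) = 0.0180336 at this income.
η = (dQ/dM)·(M/Q) = 0.0180336 × (19527/698.285) = 0.504.

0.504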